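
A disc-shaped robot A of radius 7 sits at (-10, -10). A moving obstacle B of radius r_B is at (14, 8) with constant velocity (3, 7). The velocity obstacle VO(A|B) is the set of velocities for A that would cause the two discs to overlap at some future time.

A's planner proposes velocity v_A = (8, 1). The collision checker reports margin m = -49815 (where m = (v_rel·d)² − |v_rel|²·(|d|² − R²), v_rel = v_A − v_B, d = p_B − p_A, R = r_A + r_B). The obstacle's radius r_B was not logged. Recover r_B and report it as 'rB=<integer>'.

m = -49815
d = (24, 18);  v_rel = (5, -6),  |v_rel|² = 61
v_rel×d = (5)·(18) − (-6)·(24) = 234
since m = R²·61 − 234²:  R² = (54756 + -49815) / 61 = 81
R = √81 = 9  ⇒  r_B = 9 − 7 = 2

rB=2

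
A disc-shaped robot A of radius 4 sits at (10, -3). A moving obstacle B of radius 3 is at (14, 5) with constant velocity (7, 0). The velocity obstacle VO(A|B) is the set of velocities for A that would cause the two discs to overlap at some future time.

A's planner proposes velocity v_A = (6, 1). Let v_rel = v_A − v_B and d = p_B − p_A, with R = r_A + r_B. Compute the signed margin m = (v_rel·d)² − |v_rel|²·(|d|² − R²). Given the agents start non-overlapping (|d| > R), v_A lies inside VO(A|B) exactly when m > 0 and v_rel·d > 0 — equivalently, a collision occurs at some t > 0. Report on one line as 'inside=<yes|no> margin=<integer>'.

d = (4, 8),  |d|² = 80;  R = 4+3 = 7,  c = 80−7² = 31
v_rel = (-1, 1),  |v_rel|² = 2;  v_rel·d = (-1)·(4) + (1)·(8) = 4
2·t² − 8·t + 31 = 0  ⇒  m = 4² − 2·31 = -46
m = -46 < 0,  v_rel·d = 4 > 0  ⇒  outside

inside=no margin=-46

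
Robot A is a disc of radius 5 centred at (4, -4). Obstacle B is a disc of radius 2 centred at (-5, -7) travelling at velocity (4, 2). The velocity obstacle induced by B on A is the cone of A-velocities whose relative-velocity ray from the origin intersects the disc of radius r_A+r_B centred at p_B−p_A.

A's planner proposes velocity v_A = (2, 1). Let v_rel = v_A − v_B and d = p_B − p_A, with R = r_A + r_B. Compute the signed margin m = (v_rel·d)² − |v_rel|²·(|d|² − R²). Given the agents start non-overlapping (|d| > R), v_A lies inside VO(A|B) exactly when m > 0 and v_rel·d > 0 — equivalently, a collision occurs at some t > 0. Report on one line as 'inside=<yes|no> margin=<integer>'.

d = (-9, -3),  |d|² = 90;  R = 5+2 = 7,  c = 90−7² = 41
v_rel = (-2, -1),  |v_rel|² = 5;  v_rel·d = (-2)·(-9) + (-1)·(-3) = 21
5·t² − 42·t + 41 = 0  ⇒  m = 21² − 5·41 = 236
m = 236 > 0,  v_rel·d = 21 > 0  ⇒  inside

inside=yes margin=236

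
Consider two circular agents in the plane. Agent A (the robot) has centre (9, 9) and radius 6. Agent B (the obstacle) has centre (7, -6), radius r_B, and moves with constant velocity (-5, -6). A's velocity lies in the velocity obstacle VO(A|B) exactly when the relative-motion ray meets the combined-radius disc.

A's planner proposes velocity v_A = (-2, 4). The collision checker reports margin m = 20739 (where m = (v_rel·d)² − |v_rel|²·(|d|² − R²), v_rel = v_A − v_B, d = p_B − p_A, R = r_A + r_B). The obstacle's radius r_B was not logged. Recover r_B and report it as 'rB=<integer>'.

m = 20739
d = (-2, -15);  v_rel = (3, 10),  |v_rel|² = 109
v_rel×d = (3)·(-15) − (10)·(-2) = -25
since m = R²·109 − (-25)²:  R² = (625 + 20739) / 109 = 196
R = √196 = 14  ⇒  r_B = 14 − 6 = 8

rB=8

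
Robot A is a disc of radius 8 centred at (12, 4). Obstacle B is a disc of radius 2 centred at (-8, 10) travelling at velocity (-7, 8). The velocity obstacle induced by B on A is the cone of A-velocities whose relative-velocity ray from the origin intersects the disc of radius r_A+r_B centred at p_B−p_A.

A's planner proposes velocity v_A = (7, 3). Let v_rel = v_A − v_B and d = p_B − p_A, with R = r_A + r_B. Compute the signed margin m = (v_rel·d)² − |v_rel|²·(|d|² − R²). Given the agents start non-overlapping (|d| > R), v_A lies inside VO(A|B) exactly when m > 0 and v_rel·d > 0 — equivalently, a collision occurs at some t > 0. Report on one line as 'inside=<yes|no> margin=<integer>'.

d = (-20, 6),  |d|² = 436;  R = 8+2 = 10,  c = 436−10² = 336
v_rel = (14, -5),  |v_rel|² = 221;  v_rel·d = (14)·(-20) + (-5)·(6) = -310
221·t² + 620·t + 336 = 0  ⇒  m = (-310)² − 221·336 = 21844
m = 21844 > 0,  v_rel·d = -310 < 0  ⇒  outside

inside=no margin=21844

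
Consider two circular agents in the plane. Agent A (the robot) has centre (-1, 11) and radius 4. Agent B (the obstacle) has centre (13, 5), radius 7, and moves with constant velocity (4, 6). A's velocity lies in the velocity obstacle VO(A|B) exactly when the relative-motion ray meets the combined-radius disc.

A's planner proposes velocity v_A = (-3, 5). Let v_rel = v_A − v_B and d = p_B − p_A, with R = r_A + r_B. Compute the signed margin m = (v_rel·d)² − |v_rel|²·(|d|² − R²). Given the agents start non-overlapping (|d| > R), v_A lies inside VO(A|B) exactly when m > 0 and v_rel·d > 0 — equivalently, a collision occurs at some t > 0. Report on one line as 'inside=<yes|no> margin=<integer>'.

d = (14, -6),  |d|² = 232;  R = 4+7 = 11,  c = 232−11² = 111
v_rel = (-7, -1),  |v_rel|² = 50;  v_rel·d = (-7)·(14) + (-1)·(-6) = -92
50·t² + 184·t + 111 = 0  ⇒  m = (-92)² − 50·111 = 2914
m = 2914 > 0,  v_rel·d = -92 < 0  ⇒  outside

inside=no margin=2914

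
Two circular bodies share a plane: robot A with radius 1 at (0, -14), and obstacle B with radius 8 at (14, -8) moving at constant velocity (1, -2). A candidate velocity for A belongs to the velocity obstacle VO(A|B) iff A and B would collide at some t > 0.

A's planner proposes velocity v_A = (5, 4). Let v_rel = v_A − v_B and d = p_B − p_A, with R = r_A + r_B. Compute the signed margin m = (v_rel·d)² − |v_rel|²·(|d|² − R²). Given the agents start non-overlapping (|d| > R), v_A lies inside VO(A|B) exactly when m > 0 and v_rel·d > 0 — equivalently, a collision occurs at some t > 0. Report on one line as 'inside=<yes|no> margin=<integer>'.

d = (14, 6),  |d|² = 232;  R = 1+8 = 9,  c = 232−9² = 151
v_rel = (4, 6),  |v_rel|² = 52;  v_rel·d = (4)·(14) + (6)·(6) = 92
52·t² − 184·t + 151 = 0  ⇒  m = 92² − 52·151 = 612
m = 612 > 0,  v_rel·d = 92 > 0  ⇒  inside

inside=yes margin=612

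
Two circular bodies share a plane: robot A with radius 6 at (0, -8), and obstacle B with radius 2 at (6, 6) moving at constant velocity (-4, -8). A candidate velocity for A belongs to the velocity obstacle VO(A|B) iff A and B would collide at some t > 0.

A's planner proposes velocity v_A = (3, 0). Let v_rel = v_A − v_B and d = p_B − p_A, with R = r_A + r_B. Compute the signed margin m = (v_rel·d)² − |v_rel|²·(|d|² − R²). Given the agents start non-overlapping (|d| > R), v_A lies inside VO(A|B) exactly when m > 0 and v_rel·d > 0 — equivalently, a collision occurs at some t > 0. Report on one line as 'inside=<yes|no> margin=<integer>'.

d = (6, 14),  |d|² = 232;  R = 6+2 = 8,  c = 232−8² = 168
v_rel = (7, 8),  |v_rel|² = 113;  v_rel·d = (7)·(6) + (8)·(14) = 154
113·t² − 308·t + 168 = 0  ⇒  m = 154² − 113·168 = 4732
m = 4732 > 0,  v_rel·d = 154 > 0  ⇒  inside

inside=yes margin=4732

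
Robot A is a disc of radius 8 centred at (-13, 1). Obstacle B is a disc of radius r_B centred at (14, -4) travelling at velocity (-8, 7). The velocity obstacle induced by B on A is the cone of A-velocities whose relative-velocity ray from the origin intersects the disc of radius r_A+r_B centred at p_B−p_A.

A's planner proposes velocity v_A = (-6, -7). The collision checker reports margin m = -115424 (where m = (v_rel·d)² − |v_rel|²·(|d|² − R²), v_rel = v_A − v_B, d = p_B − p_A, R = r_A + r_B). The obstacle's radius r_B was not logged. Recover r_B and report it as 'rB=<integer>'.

m = -115424
d = (27, -5);  v_rel = (2, -14),  |v_rel|² = 200
v_rel×d = (2)·(-5) − (-14)·(27) = 368
since m = R²·200 − 368²:  R² = (135424 + -115424) / 200 = 100
R = √100 = 10  ⇒  r_B = 10 − 8 = 2

rB=2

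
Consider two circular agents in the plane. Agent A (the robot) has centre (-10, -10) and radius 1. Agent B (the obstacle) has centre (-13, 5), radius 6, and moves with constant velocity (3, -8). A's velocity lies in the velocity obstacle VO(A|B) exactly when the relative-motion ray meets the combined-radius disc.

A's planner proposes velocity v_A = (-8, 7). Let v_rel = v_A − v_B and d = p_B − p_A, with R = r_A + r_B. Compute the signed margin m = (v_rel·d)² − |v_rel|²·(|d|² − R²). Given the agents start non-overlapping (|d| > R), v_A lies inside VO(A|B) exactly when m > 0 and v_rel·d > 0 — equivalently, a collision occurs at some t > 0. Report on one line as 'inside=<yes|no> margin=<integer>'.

d = (-3, 15),  |d|² = 234;  R = 1+6 = 7,  c = 234−7² = 185
v_rel = (-11, 15),  |v_rel|² = 346;  v_rel·d = (-11)·(-3) + (15)·(15) = 258
346·t² − 516·t + 185 = 0  ⇒  m = 258² − 346·185 = 2554
m = 2554 > 0,  v_rel·d = 258 > 0  ⇒  inside

inside=yes margin=2554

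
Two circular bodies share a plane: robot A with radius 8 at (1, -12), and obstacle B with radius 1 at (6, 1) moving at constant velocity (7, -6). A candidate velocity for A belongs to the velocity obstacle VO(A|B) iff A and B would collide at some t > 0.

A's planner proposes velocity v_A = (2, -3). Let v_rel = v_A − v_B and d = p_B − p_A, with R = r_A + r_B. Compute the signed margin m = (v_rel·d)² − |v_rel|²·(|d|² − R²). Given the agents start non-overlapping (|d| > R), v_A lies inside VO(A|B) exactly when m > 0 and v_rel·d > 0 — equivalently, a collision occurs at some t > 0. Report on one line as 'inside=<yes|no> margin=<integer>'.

d = (5, 13),  |d|² = 194;  R = 8+1 = 9,  c = 194−9² = 113
v_rel = (-5, 3),  |v_rel|² = 34;  v_rel·d = (-5)·(5) + (3)·(13) = 14
34·t² − 28·t + 113 = 0  ⇒  m = 14² − 34·113 = -3646
m = -3646 < 0,  v_rel·d = 14 > 0  ⇒  outside

inside=no margin=-3646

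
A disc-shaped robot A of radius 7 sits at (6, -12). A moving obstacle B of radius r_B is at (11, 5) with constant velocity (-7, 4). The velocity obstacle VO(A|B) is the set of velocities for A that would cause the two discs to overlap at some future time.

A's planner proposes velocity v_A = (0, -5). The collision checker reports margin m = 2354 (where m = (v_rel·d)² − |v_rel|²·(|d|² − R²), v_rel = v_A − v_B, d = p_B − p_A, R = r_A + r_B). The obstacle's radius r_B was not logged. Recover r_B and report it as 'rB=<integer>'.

m = 2354
d = (5, 17);  v_rel = (7, -9),  |v_rel|² = 130
v_rel×d = (7)·(17) − (-9)·(5) = 164
since m = R²·130 − 164²:  R² = (26896 + 2354) / 130 = 225
R = √225 = 15  ⇒  r_B = 15 − 7 = 8

rB=8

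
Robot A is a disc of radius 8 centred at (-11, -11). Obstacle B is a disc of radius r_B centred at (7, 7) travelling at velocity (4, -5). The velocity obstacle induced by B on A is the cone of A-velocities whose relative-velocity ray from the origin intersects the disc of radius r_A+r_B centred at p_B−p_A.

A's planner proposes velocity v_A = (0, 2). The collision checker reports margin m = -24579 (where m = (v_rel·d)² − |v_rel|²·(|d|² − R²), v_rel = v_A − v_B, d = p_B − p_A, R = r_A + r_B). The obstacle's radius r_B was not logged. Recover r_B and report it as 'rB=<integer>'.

m = -24579
d = (18, 18);  v_rel = (-4, 7),  |v_rel|² = 65
v_rel×d = (-4)·(18) − (7)·(18) = -198
since m = R²·65 − (-198)²:  R² = (39204 + -24579) / 65 = 225
R = √225 = 15  ⇒  r_B = 15 − 8 = 7

rB=7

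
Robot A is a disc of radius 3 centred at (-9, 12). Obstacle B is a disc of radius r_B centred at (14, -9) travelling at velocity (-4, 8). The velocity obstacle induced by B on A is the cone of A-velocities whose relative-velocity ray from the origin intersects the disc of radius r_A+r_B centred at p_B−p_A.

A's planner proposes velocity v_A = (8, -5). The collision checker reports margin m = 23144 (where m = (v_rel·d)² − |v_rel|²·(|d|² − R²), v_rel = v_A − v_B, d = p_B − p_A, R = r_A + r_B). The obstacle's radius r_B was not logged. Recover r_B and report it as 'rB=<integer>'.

m = 23144
d = (23, -21);  v_rel = (12, -13),  |v_rel|² = 313
v_rel×d = (12)·(-21) − (-13)·(23) = 47
since m = R²·313 − 47²:  R² = (2209 + 23144) / 313 = 81
R = √81 = 9  ⇒  r_B = 9 − 3 = 6

rB=6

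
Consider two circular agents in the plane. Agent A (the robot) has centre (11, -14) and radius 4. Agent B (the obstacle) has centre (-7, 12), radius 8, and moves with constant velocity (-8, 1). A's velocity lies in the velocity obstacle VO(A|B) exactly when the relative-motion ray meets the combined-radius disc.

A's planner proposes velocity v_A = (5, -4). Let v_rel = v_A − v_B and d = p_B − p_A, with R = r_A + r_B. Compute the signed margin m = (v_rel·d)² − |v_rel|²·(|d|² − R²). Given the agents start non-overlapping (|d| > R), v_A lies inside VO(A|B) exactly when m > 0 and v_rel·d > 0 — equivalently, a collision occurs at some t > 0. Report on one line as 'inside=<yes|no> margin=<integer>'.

d = (-18, 26),  |d|² = 1000;  R = 4+8 = 12,  c = 1000−12² = 856
v_rel = (13, -5),  |v_rel|² = 194;  v_rel·d = (13)·(-18) + (-5)·(26) = -364
194·t² + 728·t + 856 = 0  ⇒  m = (-364)² − 194·856 = -33568
m = -33568 < 0,  v_rel·d = -364 < 0  ⇒  outside

inside=no margin=-33568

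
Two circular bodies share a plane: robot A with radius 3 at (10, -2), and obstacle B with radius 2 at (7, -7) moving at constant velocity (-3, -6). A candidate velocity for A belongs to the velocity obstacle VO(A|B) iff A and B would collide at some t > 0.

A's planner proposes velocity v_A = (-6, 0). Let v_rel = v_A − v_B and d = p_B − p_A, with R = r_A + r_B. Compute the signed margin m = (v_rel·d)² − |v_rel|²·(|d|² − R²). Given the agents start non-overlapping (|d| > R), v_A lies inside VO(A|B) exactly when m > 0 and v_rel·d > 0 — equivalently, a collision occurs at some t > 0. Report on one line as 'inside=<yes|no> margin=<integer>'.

d = (-3, -5),  |d|² = 34;  R = 3+2 = 5,  c = 34−5² = 9
v_rel = (-3, 6),  |v_rel|² = 45;  v_rel·d = (-3)·(-3) + (6)·(-5) = -21
45·t² + 42·t + 9 = 0  ⇒  m = (-21)² − 45·9 = 36
m = 36 > 0,  v_rel·d = -21 < 0  ⇒  outside

inside=no margin=36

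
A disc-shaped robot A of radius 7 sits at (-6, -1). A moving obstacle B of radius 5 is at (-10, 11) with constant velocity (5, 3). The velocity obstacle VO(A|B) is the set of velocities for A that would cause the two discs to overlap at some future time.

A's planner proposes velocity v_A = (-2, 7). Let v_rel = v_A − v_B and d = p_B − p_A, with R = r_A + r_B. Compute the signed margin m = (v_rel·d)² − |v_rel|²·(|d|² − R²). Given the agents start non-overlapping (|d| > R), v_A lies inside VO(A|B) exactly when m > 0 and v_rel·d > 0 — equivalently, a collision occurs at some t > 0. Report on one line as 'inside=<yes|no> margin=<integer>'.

d = (-4, 12),  |d|² = 160;  R = 7+5 = 12,  c = 160−12² = 16
v_rel = (-7, 4),  |v_rel|² = 65;  v_rel·d = (-7)·(-4) + (4)·(12) = 76
65·t² − 152·t + 16 = 0  ⇒  m = 76² − 65·16 = 4736
m = 4736 > 0,  v_rel·d = 76 > 0  ⇒  inside

inside=yes margin=4736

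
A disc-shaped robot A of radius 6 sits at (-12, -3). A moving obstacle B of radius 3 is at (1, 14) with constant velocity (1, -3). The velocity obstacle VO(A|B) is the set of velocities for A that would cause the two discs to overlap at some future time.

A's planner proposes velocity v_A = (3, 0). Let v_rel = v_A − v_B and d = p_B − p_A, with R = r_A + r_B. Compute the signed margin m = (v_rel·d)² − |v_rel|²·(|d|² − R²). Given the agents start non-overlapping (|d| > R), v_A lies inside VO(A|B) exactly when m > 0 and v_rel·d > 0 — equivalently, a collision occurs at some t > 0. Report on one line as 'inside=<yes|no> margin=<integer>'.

d = (13, 17),  |d|² = 458;  R = 6+3 = 9,  c = 458−9² = 377
v_rel = (2, 3),  |v_rel|² = 13;  v_rel·d = (2)·(13) + (3)·(17) = 77
13·t² − 154·t + 377 = 0  ⇒  m = 77² − 13·377 = 1028
m = 1028 > 0,  v_rel·d = 77 > 0  ⇒  inside

inside=yes margin=1028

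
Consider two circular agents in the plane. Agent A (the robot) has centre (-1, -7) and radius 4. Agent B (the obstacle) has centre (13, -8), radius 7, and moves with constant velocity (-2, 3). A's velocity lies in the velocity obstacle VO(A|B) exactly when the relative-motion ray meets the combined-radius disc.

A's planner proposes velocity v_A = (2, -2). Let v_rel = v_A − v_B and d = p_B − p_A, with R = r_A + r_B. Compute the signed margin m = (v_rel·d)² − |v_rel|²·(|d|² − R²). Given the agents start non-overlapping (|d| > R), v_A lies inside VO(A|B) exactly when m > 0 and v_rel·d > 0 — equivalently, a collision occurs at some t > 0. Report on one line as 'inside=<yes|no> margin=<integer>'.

d = (14, -1),  |d|² = 197;  R = 4+7 = 11,  c = 197−11² = 76
v_rel = (4, -5),  |v_rel|² = 41;  v_rel·d = (4)·(14) + (-5)·(-1) = 61
41·t² − 122·t + 76 = 0  ⇒  m = 61² − 41·76 = 605
m = 605 > 0,  v_rel·d = 61 > 0  ⇒  inside

inside=yes margin=605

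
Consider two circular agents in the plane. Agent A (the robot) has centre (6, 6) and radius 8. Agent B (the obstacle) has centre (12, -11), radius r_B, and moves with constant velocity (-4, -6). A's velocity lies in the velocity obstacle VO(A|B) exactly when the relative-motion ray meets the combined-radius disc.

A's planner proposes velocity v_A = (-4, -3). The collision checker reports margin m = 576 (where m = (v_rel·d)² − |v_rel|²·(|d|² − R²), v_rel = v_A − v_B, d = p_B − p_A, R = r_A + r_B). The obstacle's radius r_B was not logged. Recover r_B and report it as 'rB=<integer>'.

m = 576
d = (6, -17);  v_rel = (0, 3),  |v_rel|² = 9
v_rel×d = (0)·(-17) − (3)·(6) = -18
since m = R²·9 − (-18)²:  R² = (324 + 576) / 9 = 100
R = √100 = 10  ⇒  r_B = 10 − 8 = 2

rB=2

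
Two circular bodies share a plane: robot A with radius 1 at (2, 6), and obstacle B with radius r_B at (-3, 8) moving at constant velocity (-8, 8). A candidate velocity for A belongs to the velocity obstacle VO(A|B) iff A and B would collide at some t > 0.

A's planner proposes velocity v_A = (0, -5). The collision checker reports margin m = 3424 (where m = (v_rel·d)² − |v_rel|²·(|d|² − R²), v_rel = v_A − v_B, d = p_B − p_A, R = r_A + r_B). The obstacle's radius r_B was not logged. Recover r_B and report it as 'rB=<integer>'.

m = 3424
d = (-5, 2);  v_rel = (8, -13),  |v_rel|² = 233
v_rel×d = (8)·(2) − (-13)·(-5) = -49
since m = R²·233 − (-49)²:  R² = (2401 + 3424) / 233 = 25
R = √25 = 5  ⇒  r_B = 5 − 1 = 4

rB=4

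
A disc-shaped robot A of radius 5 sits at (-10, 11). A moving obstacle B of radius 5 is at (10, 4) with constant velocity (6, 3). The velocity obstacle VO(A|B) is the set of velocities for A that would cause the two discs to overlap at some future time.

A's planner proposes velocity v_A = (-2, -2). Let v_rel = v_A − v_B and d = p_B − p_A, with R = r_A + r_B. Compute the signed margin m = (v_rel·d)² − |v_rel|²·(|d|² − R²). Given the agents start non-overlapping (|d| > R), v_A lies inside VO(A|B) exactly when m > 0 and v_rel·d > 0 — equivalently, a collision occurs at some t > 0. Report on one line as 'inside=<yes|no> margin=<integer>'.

d = (20, -7),  |d|² = 449;  R = 5+5 = 10,  c = 449−10² = 349
v_rel = (-8, -5),  |v_rel|² = 89;  v_rel·d = (-8)·(20) + (-5)·(-7) = -125
89·t² + 250·t + 349 = 0  ⇒  m = (-125)² − 89·349 = -15436
m = -15436 < 0,  v_rel·d = -125 < 0  ⇒  outside

inside=no margin=-15436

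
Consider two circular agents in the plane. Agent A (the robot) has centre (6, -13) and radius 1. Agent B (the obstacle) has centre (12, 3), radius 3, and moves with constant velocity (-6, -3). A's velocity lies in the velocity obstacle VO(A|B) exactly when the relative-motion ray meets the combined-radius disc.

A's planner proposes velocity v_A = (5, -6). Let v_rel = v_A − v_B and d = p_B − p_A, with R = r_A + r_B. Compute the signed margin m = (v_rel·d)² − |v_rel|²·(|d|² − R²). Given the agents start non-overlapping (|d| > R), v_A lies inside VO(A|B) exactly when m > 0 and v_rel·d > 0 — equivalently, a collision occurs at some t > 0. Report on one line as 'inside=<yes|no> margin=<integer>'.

d = (6, 16),  |d|² = 292;  R = 1+3 = 4,  c = 292−4² = 276
v_rel = (11, -3),  |v_rel|² = 130;  v_rel·d = (11)·(6) + (-3)·(16) = 18
130·t² − 36·t + 276 = 0  ⇒  m = 18² − 130·276 = -35556
m = -35556 < 0,  v_rel·d = 18 > 0  ⇒  outside

inside=no margin=-35556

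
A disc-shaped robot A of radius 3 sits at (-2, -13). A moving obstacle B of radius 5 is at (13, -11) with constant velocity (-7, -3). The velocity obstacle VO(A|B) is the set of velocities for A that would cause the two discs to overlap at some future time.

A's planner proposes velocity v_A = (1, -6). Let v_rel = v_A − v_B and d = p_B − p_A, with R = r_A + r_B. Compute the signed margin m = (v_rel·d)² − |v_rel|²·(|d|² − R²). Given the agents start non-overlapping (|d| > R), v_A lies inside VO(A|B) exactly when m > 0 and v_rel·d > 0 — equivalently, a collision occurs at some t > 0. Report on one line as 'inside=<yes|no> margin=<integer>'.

d = (15, 2),  |d|² = 229;  R = 3+5 = 8,  c = 229−8² = 165
v_rel = (8, -3),  |v_rel|² = 73;  v_rel·d = (8)·(15) + (-3)·(2) = 114
73·t² − 228·t + 165 = 0  ⇒  m = 114² − 73·165 = 951
m = 951 > 0,  v_rel·d = 114 > 0  ⇒  inside

inside=yes margin=951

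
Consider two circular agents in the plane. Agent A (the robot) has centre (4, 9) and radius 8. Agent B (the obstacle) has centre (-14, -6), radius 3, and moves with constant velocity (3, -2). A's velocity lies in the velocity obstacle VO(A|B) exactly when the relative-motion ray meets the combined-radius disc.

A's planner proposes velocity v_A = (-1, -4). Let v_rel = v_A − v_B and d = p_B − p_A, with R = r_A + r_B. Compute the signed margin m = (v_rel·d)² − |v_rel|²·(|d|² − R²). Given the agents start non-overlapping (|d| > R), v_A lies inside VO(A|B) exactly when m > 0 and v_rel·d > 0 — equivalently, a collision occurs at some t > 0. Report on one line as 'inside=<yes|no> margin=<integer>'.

d = (-18, -15),  |d|² = 549;  R = 8+3 = 11,  c = 549−11² = 428
v_rel = (-4, -2),  |v_rel|² = 20;  v_rel·d = (-4)·(-18) + (-2)·(-15) = 102
20·t² − 204·t + 428 = 0  ⇒  m = 102² − 20·428 = 1844
m = 1844 > 0,  v_rel·d = 102 > 0  ⇒  inside

inside=yes margin=1844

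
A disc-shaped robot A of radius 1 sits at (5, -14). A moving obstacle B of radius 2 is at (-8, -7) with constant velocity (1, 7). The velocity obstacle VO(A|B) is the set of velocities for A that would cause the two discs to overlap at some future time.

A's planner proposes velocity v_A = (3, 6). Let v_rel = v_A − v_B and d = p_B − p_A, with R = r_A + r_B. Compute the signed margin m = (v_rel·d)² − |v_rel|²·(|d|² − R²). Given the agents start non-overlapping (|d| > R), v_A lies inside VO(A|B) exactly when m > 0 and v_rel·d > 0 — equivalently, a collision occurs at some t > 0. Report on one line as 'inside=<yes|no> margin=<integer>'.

d = (-13, 7),  |d|² = 218;  R = 1+2 = 3,  c = 218−3² = 209
v_rel = (2, -1),  |v_rel|² = 5;  v_rel·d = (2)·(-13) + (-1)·(7) = -33
5·t² + 66·t + 209 = 0  ⇒  m = (-33)² − 5·209 = 44
m = 44 > 0,  v_rel·d = -33 < 0  ⇒  outside

inside=no margin=44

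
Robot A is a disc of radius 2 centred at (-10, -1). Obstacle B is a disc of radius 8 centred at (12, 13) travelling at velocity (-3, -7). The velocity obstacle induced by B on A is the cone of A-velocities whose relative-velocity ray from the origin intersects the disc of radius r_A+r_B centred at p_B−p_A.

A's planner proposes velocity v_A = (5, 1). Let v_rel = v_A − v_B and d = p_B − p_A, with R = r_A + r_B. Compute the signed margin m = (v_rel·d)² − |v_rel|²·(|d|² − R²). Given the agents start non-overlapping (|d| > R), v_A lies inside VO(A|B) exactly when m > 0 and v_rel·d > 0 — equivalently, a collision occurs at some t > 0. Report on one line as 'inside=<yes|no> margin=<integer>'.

d = (22, 14),  |d|² = 680;  R = 2+8 = 10,  c = 680−10² = 580
v_rel = (8, 8),  |v_rel|² = 128;  v_rel·d = (8)·(22) + (8)·(14) = 288
128·t² − 576·t + 580 = 0  ⇒  m = 288² − 128·580 = 8704
m = 8704 > 0,  v_rel·d = 288 > 0  ⇒  inside

inside=yes margin=8704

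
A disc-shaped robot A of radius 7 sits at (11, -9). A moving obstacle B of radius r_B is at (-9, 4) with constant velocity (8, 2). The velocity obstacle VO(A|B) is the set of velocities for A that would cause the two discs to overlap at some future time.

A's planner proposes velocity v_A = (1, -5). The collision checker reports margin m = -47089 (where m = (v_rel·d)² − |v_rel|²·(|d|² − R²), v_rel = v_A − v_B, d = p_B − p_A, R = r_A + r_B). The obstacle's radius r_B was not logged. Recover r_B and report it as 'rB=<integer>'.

m = -47089
d = (-20, 13);  v_rel = (-7, -7),  |v_rel|² = 98
v_rel×d = (-7)·(13) − (-7)·(-20) = -231
since m = R²·98 − (-231)²:  R² = (53361 + -47089) / 98 = 64
R = √64 = 8  ⇒  r_B = 8 − 7 = 1

rB=1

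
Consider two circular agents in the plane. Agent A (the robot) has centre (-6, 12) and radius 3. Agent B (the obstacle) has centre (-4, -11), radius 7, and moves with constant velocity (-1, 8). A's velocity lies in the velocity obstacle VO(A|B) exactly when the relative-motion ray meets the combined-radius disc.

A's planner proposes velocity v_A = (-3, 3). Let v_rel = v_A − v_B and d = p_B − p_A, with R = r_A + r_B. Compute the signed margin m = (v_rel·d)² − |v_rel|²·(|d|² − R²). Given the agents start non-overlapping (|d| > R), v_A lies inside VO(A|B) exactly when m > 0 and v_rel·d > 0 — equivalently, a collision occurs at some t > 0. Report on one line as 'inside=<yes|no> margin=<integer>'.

d = (2, -23),  |d|² = 533;  R = 3+7 = 10,  c = 533−10² = 433
v_rel = (-2, -5),  |v_rel|² = 29;  v_rel·d = (-2)·(2) + (-5)·(-23) = 111
29·t² − 222·t + 433 = 0  ⇒  m = 111² − 29·433 = -236
m = -236 < 0,  v_rel·d = 111 > 0  ⇒  outside

inside=no margin=-236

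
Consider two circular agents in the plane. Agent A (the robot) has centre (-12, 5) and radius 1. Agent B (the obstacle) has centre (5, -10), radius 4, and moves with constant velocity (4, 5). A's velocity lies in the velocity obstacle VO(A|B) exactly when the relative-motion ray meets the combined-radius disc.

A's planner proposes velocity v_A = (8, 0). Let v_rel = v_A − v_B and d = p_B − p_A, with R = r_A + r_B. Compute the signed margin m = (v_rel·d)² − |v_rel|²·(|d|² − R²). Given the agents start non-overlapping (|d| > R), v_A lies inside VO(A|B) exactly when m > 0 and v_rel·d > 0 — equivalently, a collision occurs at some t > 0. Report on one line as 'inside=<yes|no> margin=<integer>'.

d = (17, -15),  |d|² = 514;  R = 1+4 = 5,  c = 514−5² = 489
v_rel = (4, -5),  |v_rel|² = 41;  v_rel·d = (4)·(17) + (-5)·(-15) = 143
41·t² − 286·t + 489 = 0  ⇒  m = 143² − 41·489 = 400
m = 400 > 0,  v_rel·d = 143 > 0  ⇒  inside

inside=yes margin=400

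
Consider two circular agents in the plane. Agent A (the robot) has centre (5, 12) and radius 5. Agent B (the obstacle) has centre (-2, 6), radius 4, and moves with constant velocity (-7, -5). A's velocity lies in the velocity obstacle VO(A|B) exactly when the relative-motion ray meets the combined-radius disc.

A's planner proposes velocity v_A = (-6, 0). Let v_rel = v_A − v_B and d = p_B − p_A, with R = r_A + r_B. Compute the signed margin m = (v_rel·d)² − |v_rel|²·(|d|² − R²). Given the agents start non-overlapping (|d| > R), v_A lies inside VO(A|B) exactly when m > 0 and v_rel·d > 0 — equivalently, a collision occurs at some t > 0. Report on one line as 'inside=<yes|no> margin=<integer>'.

d = (-7, -6),  |d|² = 85;  R = 5+4 = 9,  c = 85−9² = 4
v_rel = (1, 5),  |v_rel|² = 26;  v_rel·d = (1)·(-7) + (5)·(-6) = -37
26·t² + 74·t + 4 = 0  ⇒  m = (-37)² − 26·4 = 1265
m = 1265 > 0,  v_rel·d = -37 < 0  ⇒  outside

inside=no margin=1265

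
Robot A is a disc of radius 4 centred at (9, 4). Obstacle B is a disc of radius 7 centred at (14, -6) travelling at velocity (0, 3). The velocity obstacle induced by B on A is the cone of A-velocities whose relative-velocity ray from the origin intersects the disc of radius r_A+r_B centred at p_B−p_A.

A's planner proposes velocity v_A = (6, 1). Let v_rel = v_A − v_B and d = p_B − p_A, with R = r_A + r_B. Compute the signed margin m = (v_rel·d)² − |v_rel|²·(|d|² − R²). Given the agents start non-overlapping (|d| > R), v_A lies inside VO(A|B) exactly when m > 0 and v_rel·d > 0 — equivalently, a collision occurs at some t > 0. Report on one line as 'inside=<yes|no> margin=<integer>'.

d = (5, -10),  |d|² = 125;  R = 4+7 = 11,  c = 125−11² = 4
v_rel = (6, -2),  |v_rel|² = 40;  v_rel·d = (6)·(5) + (-2)·(-10) = 50
40·t² − 100·t + 4 = 0  ⇒  m = 50² − 40·4 = 2340
m = 2340 > 0,  v_rel·d = 50 > 0  ⇒  inside

inside=yes margin=2340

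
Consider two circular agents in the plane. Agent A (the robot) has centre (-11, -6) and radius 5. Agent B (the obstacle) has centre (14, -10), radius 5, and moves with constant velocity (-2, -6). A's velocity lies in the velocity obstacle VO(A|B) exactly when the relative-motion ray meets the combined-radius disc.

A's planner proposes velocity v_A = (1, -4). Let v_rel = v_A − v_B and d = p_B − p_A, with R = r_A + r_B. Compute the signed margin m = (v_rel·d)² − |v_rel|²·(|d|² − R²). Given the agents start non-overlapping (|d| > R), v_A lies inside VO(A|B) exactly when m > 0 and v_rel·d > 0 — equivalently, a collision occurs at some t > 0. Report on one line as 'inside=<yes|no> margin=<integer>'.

d = (25, -4),  |d|² = 641;  R = 5+5 = 10,  c = 641−10² = 541
v_rel = (3, 2),  |v_rel|² = 13;  v_rel·d = (3)·(25) + (2)·(-4) = 67
13·t² − 134·t + 541 = 0  ⇒  m = 67² − 13·541 = -2544
m = -2544 < 0,  v_rel·d = 67 > 0  ⇒  outside

inside=no margin=-2544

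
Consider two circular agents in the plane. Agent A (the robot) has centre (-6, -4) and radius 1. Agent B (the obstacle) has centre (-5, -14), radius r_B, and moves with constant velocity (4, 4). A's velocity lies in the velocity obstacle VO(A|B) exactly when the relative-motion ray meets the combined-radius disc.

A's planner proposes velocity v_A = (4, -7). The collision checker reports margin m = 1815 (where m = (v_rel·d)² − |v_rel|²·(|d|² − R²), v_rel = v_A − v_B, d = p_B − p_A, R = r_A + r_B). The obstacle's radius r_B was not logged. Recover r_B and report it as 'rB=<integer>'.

m = 1815
d = (1, -10);  v_rel = (0, -11),  |v_rel|² = 121
v_rel×d = (0)·(-10) − (-11)·(1) = 11
since m = R²·121 − 11²:  R² = (121 + 1815) / 121 = 16
R = √16 = 4  ⇒  r_B = 4 − 1 = 3

rB=3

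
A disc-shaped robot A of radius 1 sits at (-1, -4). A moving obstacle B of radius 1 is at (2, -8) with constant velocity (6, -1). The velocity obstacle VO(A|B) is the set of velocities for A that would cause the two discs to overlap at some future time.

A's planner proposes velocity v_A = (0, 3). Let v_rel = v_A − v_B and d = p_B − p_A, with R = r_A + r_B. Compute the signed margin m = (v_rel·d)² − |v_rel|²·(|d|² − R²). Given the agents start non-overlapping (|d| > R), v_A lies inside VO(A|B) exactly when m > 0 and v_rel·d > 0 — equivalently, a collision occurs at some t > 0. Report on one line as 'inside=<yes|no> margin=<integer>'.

d = (3, -4),  |d|² = 25;  R = 1+1 = 2,  c = 25−2² = 21
v_rel = (-6, 4),  |v_rel|² = 52;  v_rel·d = (-6)·(3) + (4)·(-4) = -34
52·t² + 68·t + 21 = 0  ⇒  m = (-34)² − 52·21 = 64
m = 64 > 0,  v_rel·d = -34 < 0  ⇒  outside

inside=no margin=64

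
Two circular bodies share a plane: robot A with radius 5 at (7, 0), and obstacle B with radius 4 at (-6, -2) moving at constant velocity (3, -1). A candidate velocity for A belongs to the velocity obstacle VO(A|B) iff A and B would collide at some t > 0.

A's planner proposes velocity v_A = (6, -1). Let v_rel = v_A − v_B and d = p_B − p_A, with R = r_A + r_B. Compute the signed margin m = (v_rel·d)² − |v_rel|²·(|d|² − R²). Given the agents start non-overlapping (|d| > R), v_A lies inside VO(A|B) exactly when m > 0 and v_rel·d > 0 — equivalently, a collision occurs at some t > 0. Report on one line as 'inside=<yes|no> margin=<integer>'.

d = (-13, -2),  |d|² = 173;  R = 5+4 = 9,  c = 173−9² = 92
v_rel = (3, 0),  |v_rel|² = 9;  v_rel·d = (3)·(-13) + (0)·(-2) = -39
9·t² + 78·t + 92 = 0  ⇒  m = (-39)² − 9·92 = 693
m = 693 > 0,  v_rel·d = -39 < 0  ⇒  outside

inside=no margin=693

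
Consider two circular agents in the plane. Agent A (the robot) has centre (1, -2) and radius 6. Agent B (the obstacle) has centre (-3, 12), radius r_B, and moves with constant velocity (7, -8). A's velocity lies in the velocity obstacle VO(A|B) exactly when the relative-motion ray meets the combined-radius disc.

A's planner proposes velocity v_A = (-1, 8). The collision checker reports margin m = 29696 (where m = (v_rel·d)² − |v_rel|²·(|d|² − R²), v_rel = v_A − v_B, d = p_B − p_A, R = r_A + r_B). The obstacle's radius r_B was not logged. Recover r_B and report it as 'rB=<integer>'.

m = 29696
d = (-4, 14);  v_rel = (-8, 16),  |v_rel|² = 320
v_rel×d = (-8)·(14) − (16)·(-4) = -48
since m = R²·320 − (-48)²:  R² = (2304 + 29696) / 320 = 100
R = √100 = 10  ⇒  r_B = 10 − 6 = 4

rB=4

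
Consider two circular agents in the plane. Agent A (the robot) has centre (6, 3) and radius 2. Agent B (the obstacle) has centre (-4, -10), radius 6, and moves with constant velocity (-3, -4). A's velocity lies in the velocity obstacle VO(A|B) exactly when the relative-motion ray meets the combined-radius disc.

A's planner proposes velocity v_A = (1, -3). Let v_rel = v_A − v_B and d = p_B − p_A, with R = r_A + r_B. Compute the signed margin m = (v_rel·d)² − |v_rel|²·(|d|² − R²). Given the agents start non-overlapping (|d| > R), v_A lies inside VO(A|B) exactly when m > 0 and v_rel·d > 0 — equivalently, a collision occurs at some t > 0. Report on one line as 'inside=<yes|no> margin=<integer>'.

d = (-10, -13),  |d|² = 269;  R = 2+6 = 8,  c = 269−8² = 205
v_rel = (4, 1),  |v_rel|² = 17;  v_rel·d = (4)·(-10) + (1)·(-13) = -53
17·t² + 106·t + 205 = 0  ⇒  m = (-53)² − 17·205 = -676
m = -676 < 0,  v_rel·d = -53 < 0  ⇒  outside

inside=no margin=-676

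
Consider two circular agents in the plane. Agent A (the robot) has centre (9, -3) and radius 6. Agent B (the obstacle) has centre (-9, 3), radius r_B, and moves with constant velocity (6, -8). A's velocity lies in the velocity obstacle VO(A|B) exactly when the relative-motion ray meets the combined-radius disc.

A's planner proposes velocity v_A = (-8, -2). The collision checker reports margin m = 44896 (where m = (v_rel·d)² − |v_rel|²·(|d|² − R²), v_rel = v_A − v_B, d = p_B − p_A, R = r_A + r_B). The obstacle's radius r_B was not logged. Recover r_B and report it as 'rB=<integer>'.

m = 44896
d = (-18, 6);  v_rel = (-14, 6),  |v_rel|² = 232
v_rel×d = (-14)·(6) − (6)·(-18) = 24
since m = R²·232 − 24²:  R² = (576 + 44896) / 232 = 196
R = √196 = 14  ⇒  r_B = 14 − 6 = 8

rB=8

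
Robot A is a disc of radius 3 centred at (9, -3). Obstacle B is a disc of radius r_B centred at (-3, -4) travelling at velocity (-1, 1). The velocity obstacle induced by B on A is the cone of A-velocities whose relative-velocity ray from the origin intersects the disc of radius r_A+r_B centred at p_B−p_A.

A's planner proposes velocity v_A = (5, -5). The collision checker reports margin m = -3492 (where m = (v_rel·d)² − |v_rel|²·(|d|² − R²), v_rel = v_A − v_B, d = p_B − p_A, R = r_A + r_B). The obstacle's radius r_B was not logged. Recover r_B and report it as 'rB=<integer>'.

m = -3492
d = (-12, -1);  v_rel = (6, -6),  |v_rel|² = 72
v_rel×d = (6)·(-1) − (-6)·(-12) = -78
since m = R²·72 − (-78)²:  R² = (6084 + -3492) / 72 = 36
R = √36 = 6  ⇒  r_B = 6 − 3 = 3

rB=3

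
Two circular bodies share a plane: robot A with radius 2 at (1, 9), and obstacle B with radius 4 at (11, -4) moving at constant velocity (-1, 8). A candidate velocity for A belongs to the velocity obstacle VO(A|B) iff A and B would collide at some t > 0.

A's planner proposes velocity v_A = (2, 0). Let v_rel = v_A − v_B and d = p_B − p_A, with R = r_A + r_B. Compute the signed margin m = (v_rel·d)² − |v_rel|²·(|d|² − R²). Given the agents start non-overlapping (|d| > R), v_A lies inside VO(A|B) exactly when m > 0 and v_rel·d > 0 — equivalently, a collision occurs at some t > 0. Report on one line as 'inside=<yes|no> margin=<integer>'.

d = (10, -13),  |d|² = 269;  R = 2+4 = 6,  c = 269−6² = 233
v_rel = (3, -8),  |v_rel|² = 73;  v_rel·d = (3)·(10) + (-8)·(-13) = 134
73·t² − 268·t + 233 = 0  ⇒  m = 134² − 73·233 = 947
m = 947 > 0,  v_rel·d = 134 > 0  ⇒  inside

inside=yes margin=947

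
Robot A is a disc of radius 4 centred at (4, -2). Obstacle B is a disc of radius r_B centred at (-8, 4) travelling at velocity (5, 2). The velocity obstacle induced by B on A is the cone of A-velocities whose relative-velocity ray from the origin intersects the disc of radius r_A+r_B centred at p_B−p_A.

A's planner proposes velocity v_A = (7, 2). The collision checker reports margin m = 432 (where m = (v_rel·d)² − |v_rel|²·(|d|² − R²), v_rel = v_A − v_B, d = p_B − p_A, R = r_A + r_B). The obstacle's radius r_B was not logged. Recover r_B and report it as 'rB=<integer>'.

m = 432
d = (-12, 6);  v_rel = (2, 0),  |v_rel|² = 4
v_rel×d = (2)·(6) − (0)·(-12) = 12
since m = R²·4 − 12²:  R² = (144 + 432) / 4 = 144
R = √144 = 12  ⇒  r_B = 12 − 4 = 8

rB=8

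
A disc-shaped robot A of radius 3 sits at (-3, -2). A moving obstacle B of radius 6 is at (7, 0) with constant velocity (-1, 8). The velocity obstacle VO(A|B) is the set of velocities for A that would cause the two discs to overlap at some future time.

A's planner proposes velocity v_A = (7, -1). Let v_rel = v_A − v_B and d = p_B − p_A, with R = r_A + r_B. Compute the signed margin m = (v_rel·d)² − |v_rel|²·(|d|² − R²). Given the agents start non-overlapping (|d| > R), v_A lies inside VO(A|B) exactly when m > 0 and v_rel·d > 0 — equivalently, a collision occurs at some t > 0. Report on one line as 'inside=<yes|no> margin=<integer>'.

d = (10, 2),  |d|² = 104;  R = 3+6 = 9,  c = 104−9² = 23
v_rel = (8, -9),  |v_rel|² = 145;  v_rel·d = (8)·(10) + (-9)·(2) = 62
145·t² − 124·t + 23 = 0  ⇒  m = 62² − 145·23 = 509
m = 509 > 0,  v_rel·d = 62 > 0  ⇒  inside

inside=yes margin=509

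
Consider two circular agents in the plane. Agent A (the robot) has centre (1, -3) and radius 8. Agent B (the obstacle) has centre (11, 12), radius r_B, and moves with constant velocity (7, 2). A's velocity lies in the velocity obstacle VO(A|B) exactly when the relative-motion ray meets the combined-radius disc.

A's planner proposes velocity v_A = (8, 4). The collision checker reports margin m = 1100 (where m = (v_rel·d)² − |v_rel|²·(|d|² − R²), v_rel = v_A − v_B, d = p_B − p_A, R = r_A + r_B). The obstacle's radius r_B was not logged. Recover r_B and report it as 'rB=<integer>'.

m = 1100
d = (10, 15);  v_rel = (1, 2),  |v_rel|² = 5
v_rel×d = (1)·(15) − (2)·(10) = -5
since m = R²·5 − (-5)²:  R² = (25 + 1100) / 5 = 225
R = √225 = 15  ⇒  r_B = 15 − 8 = 7

rB=7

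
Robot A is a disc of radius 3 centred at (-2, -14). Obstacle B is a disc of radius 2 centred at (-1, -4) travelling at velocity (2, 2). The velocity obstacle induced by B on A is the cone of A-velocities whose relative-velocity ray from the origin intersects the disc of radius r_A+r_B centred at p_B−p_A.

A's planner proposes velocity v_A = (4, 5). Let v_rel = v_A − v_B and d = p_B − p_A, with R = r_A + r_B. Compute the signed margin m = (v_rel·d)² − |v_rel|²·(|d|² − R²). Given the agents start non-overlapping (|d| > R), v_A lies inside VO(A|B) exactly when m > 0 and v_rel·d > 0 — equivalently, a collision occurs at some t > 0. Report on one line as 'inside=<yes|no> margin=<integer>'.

d = (1, 10),  |d|² = 101;  R = 3+2 = 5,  c = 101−5² = 76
v_rel = (2, 3),  |v_rel|² = 13;  v_rel·d = (2)·(1) + (3)·(10) = 32
13·t² − 64·t + 76 = 0  ⇒  m = 32² − 13·76 = 36
m = 36 > 0,  v_rel·d = 32 > 0  ⇒  inside

inside=yes margin=36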